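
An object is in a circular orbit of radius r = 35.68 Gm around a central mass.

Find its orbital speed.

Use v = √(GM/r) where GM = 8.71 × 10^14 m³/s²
r = 35.68 Gm = 3.568 × 10^10 m
GM = 8.71 × 10^14 m³/s²
GM/r = (8.71 × 10^14) / (3.568 × 10^10) = 24411.4 m²/s²
v = √(GM/r) = 156.242 m/s ≈ 156.2 m/s

Final answer: 156.2 m/s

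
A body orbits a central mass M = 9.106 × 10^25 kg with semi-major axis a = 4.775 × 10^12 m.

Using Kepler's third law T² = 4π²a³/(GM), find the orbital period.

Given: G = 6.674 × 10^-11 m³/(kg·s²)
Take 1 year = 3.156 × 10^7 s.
M = 9.106 × 10^25 kg
GM = G × M = 6.674 × 10^-11 × 9.106 × 10^25 = 6.07734 × 10^15 m³/s²
a = 4.775 × 10^12 m
a³ = 1.08873 × 10^38 m³
T = 2π √(a³/GM) = 2π √((1.08873 × 10^38) / (6.07734 × 10^15)) = 2π × 1.33845 × 10^11 s
T = 8.40975 × 10^11 s ≈ 2.665 × 10^4 years

Final answer: 2.665 × 10^4 years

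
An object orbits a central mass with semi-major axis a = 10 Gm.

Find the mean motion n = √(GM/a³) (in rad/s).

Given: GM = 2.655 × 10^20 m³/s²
a = 10 Gm = 1 × 10^10 m
GM = 2.655 × 10^20 m³/s²
a³ = 1 × 10^30 m³
GM/a³ = (2.655 × 10^20) / (1 × 10^30) = 2.655 × 10^-10 s⁻²
n = √(GM/a³) = 1.62942 × 10^-5 rad/s ≈ 1.629 × 10^-5 rad/s

Final answer: n = 1.629 × 10^-5 rad/s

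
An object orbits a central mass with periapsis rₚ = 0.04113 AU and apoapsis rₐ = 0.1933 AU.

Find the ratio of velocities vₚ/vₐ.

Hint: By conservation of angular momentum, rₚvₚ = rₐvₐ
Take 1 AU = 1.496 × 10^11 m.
rₚ = 0.04113 AU = 6.15305 × 10^9 m
rₐ = 0.1933 AU = 2.89177 × 10^10 m
rₚvₚ = rₐvₐ  ⇒  vₚ/vₐ = rₐ/rₚ
vₚ/vₐ = (2.89177 × 10^10) / (6.15305 × 10^9) = 4.69973

Final answer: vₚ/vₐ = 4.7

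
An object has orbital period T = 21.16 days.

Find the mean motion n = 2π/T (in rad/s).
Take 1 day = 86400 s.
T = 21.16 days = 1.82822 × 10^6 s
n = 2π / (1.82822 × 10^6 s) = 3.43677 × 10^-6 rad/s ≈ 3.437 × 10^-6 rad/s

Final answer: n = 3.437 × 10^-6 rad/s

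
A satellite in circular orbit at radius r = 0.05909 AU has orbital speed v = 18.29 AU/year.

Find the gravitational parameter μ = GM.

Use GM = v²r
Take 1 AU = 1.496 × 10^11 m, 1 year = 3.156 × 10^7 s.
r = 0.05909 AU = 8.83986 × 10^9 m
v = 18.29 AU/year = 86697.8 m/s
v² = 7.51652 × 10^9 m²/s²
GM = v²r = 7.51652 × 10^9 × 8.83986 × 10^9 = 6.6445 × 10^19 m³/s²
GM ≈ 6.644 × 10^19 m³/s²

Final answer: GM = 6.644 × 10^19 m³/s²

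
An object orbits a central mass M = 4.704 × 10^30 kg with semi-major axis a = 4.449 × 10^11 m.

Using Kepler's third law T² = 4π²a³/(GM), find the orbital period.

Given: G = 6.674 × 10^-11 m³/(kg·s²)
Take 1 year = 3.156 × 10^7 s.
M = 4.704 × 10^30 kg
GM = G × M = 6.674 × 10^-11 × 4.704 × 10^30 = 3.13945 × 10^20 m³/s²
a = 4.449 × 10^11 m
a³ = 8.80617 × 10^34 m³
T = 2π √(a³/GM) = 2π √((8.80617 × 10^34) / (3.13945 × 10^20)) = 2π × 1.67482 × 10^7 s
T = 1.05232 × 10^8 s ≈ 3.334 years

Final answer: 3.334 years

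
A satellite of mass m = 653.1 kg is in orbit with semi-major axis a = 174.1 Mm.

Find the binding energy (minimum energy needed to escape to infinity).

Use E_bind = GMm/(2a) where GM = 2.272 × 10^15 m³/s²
a = 174.1 Mm = 1.741 × 10^8 m
GM = 2.272 × 10^15 m³/s²
m = 653.1 kg
GMm = 2.272 × 10^15 × 653.1 = 1.48384 × 10^18 m³·kg/s²
2a = 3.482 × 10^8 m
E_bind = GMm/(2a) = 4.26147 × 10^9 J ≈ 4.261 GJ

Final answer: 4.261 GJ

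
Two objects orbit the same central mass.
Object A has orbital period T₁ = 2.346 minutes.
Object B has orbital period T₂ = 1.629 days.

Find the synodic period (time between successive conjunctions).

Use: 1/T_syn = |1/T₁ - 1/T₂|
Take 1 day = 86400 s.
T₁ = 2.346 minutes = 140.76 s
T₂ = 1.629 days = 140746 s
1/T₁ = 0.00710429 s⁻¹
1/T₂ = 7.10502 × 10^-6 s⁻¹
|1/T₁ − 1/T₂| = 0.00709719 s⁻¹
T_syn = 1 / |1/T₁ − 1/T₂| = 140.901 s ≈ 2.348 minutes

Final answer: T_syn = 2.348 minutes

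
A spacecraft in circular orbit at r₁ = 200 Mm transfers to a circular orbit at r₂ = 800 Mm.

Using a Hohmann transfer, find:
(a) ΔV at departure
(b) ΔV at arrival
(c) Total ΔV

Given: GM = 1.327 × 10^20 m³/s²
r₁ = 200 Mm = 2 × 10^8 m
r₂ = 800 Mm = 8 × 10^8 m
GM = 1.327 × 10^20 m³/s²
Transfer ellipse: a_t = (r₁ + r₂)/2 = 5 × 10^8 m
Circular speed at r₁: v₁ = √(GM/r₁) = 814555 m/s
Transfer speed at r₁ (periapsis): v₁ₜ = √(GM(2/r₁ − 1/a_t)) = 1.03034 × 10^6 m/s
(a) ΔV₁ = v₁ₜ − v₁ = 215785 m/s ≈ 215.8 km/s
Circular speed at r₂: v₂ = √(GM/r₂) = 407278 m/s
Transfer speed at r₂ (apoapsis): v₂ₜ = √(GM(2/r₂ − 1/a_t)) = 257585 m/s
(b) ΔV₂ = v₂ − v₂ₜ = 149693 m/s ≈ 149.7 km/s
(c) ΔV_total = ΔV₁ + ΔV₂ = 365477 m/s ≈ 365.5 km/s

Final answer:
(a) ΔV₁ = 215.8 km/s
(b) ΔV₂ = 149.7 km/s
(c) ΔV_total = 365.5 km/s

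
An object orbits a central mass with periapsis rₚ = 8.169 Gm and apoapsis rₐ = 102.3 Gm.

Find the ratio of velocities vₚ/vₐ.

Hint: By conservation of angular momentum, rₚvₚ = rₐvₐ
rₚ = 8.169 Gm = 8.169 × 10^9 m
rₐ = 102.3 Gm = 1.023 × 10^11 m
rₚvₚ = rₐvₐ  ⇒  vₚ/vₐ = rₐ/rₚ
vₚ/vₐ = (1.023 × 10^11) / (8.169 × 10^9) = 12.523

Final answer: vₚ/vₐ = 12.52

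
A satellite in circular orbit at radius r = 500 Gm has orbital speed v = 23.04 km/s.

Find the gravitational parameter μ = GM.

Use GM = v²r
r = 500 Gm = 5 × 10^11 m
v = 23.04 km/s = 23040 m/s
v² = 5.30842 × 10^8 m²/s²
GM = v²r = 5.30842 × 10^8 × 5 × 10^11 = 2.65421 × 10^20 m³/s²
GM ≈ 2.654 × 10^20 m³/s²

Final answer: GM = 2.654 × 10^20 m³/s²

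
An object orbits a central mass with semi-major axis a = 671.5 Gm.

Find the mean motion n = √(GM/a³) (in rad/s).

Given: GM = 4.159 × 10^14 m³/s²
a = 671.5 Gm = 6.715 × 10^11 m
GM = 4.159 × 10^14 m³/s²
a³ = 3.02788 × 10^35 m³
GM/a³ = (4.159 × 10^14) / (3.02788 × 10^35) = 1.37357 × 10^-21 s⁻²
n = √(GM/a³) = 3.70617 × 10^-11 rad/s ≈ 3.706 × 10^-11 rad/s

Final answer: n = 3.706 × 10^-11 rad/s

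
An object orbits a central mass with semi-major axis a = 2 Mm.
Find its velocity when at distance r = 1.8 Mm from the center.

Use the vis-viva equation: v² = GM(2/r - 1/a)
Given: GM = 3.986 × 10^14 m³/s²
a = 2 Mm = 2 × 10^6 m
r = 1.8 Mm = 1.8 × 10^6 m
GM = 3.986 × 10^14 m³/s²
2/r − 1/a = 1.11111 × 10^-6 − 5 × 10^-7 = 6.11111 × 10^-7 m⁻¹
v² = GM (2/r − 1/a) = 2.43589 × 10^8 m²/s²
v = 15607.3 m/s ≈ 15.61 km/s

Final answer: 15.61 km/s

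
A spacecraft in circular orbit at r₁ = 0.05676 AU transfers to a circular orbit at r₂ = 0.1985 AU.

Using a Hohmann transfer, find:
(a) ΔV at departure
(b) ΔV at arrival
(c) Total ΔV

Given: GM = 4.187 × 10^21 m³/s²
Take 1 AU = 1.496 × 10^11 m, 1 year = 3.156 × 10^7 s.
r₁ = 0.05676 AU = 8.4913 × 10^9 m
r₂ = 0.1985 AU = 2.96956 × 10^10 m
GM = 4.187 × 10^21 m³/s²
Transfer ellipse: a_t = (r₁ + r₂)/2 = 1.90934 × 10^10 m
Circular speed at r₁: v₁ = √(GM/r₁) = 702206 m/s
Transfer speed at r₁ (periapsis): v₁ₜ = √(GM(2/r₁ − 1/a_t)) = 875726 m/s
(a) ΔV₁ = v₁ₜ − v₁ = 173520 m/s ≈ 36.61 AU/year
Circular speed at r₂: v₂ = √(GM/r₂) = 375496 m/s
Transfer speed at r₂ (apoapsis): v₂ₜ = √(GM(2/r₂ − 1/a_t)) = 250409 m/s
(b) ΔV₂ = v₂ − v₂ₜ = 125087 m/s ≈ 26.39 AU/year
(c) ΔV_total = ΔV₁ + ΔV₂ = 298607 m/s ≈ 62.99 AU/year

Final answer:
(a) ΔV₁ = 36.61 AU/year
(b) ΔV₂ = 26.39 AU/year
(c) ΔV_total = 62.99 AU/year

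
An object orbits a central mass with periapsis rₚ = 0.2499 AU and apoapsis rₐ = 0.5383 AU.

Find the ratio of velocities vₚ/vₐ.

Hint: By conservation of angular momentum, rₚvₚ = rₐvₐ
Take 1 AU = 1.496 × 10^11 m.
rₚ = 0.2499 AU = 3.7385 × 10^10 m
rₐ = 0.5383 AU = 8.05297 × 10^10 m
rₚvₚ = rₐvₐ  ⇒  vₚ/vₐ = rₐ/rₚ
vₚ/vₐ = (8.05297 × 10^10) / (3.7385 × 10^10) = 2.15406

Final answer: vₚ/vₐ = 2.154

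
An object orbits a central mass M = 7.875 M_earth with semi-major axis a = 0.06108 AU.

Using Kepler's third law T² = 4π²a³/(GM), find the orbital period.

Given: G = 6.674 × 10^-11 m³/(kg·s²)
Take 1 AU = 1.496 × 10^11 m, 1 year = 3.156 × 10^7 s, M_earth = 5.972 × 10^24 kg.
M = 7.875 M_earth = 4.70295 × 10^25 kg
GM = G × M = 6.674 × 10^-11 × 4.70295 × 10^25 = 3.13875 × 10^15 m³/s²
a = 0.06108 AU = 9.13757 × 10^9 m
a³ = 7.62943 × 10^29 m³
T = 2π √(a³/GM) = 2π √((7.62943 × 10^29) / (3.13875 × 10^15)) = 2π × 1.55908 × 10^7 s
T = 9.79597 × 10^7 s ≈ 3.104 years

Final answer: 3.104 years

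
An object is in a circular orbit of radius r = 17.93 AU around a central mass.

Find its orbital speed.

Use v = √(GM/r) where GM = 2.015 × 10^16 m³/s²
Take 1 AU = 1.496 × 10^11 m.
r = 17.93 AU = 2.68233 × 10^12 m
GM = 2.015 × 10^16 m³/s²
GM/r = (2.015 × 10^16) / (2.68233 × 10^12) = 7512.13 m²/s²
v = √(GM/r) = 86.6726 m/s ≈ 86.67 m/s

Final answer: 86.67 m/s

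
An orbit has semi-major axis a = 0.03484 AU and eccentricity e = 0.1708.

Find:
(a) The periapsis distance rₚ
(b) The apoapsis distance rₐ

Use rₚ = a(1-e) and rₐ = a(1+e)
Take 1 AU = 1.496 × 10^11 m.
a = 0.03484 AU = 5.21206 × 10^9 m
e = 0.1708:  1 − e = 0.8292,  1 + e = 1.1708
(a) rₚ = a(1 − e) = 5.21206 × 10^9 m × 0.8292 = 4.32184 × 10^9 m ≈ 0.02889 AU
(b) rₐ = a(1 + e) = 5.21206 × 10^9 m × 1.1708 = 6.10228 × 10^9 m ≈ 0.04079 AU

Final answer:
(a) rₚ = 0.02889 AU
(b) rₐ = 0.04079 AU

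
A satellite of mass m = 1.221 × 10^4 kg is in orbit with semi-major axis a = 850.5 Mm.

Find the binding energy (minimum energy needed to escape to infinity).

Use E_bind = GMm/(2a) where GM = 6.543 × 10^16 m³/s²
a = 850.5 Mm = 8.505 × 10^8 m
GM = 6.543 × 10^16 m³/s²
m = 1.221 × 10^4 kg
GMm = 6.543 × 10^16 × 12210 = 7.989 × 10^20 m³·kg/s²
2a = 1.701 × 10^9 m
E_bind = GMm/(2a) = 4.69665 × 10^11 J ≈ 469.7 GJ

Final answer: 469.7 GJ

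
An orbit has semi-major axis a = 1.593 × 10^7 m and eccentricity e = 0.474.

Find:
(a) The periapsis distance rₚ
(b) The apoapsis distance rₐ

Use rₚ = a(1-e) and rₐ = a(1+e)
a = 1.593 × 10^7 m
e = 0.474:  1 − e = 0.526,  1 + e = 1.474
(a) rₚ = a(1 − e) = 1.593 × 10^7 m × 0.526 = 8.37918 × 10^6 m ≈ 8.379 × 10^6 m
(b) rₐ = a(1 + e) = 1.593 × 10^7 m × 1.474 = 2.34808 × 10^7 m ≈ 2.348 × 10^7 m

Final answer:
(a) rₚ = 8.379 × 10^6 m
(b) rₐ = 2.348 × 10^7 m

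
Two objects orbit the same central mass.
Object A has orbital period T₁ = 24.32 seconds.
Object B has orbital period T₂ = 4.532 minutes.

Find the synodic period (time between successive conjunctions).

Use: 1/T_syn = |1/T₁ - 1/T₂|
T₁ = 24.32 seconds
T₂ = 4.532 minutes = 271.92 s
1/T₁ = 0.0411184 s⁻¹
1/T₂ = 0.00367755 s⁻¹
|1/T₁ − 1/T₂| = 0.0374409 s⁻¹
T_syn = 1 / |1/T₁ − 1/T₂| = 26.7088 s ≈ 26.71 seconds

Final answer: T_syn = 26.71 seconds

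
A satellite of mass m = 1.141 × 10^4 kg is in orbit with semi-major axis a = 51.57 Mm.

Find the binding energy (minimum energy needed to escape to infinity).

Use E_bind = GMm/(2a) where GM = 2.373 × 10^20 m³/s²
a = 51.57 Mm = 5.157 × 10^7 m
GM = 2.373 × 10^20 m³/s²
m = 1.141 × 10^4 kg
GMm = 2.373 × 10^20 × 11410 = 2.70759 × 10^24 m³·kg/s²
2a = 1.0314 × 10^8 m
E_bind = GMm/(2a) = 2.62516 × 10^16 J ≈ 26.25 PJ

Final answer: 26.25 PJ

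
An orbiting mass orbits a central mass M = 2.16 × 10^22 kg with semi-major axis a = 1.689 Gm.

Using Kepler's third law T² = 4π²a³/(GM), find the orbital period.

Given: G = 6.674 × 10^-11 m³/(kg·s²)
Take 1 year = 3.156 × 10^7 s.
M = 2.16 × 10^22 kg
GM = G × M = 6.674 × 10^-11 × 2.16 × 10^22 = 1.44158 × 10^12 m³/s²
a = 1.689 Gm = 1.689 × 10^9 m
a³ = 4.81825 × 10^27 m³
T = 2π √(a³/GM) = 2π √((4.81825 × 10^27) / (1.44158 × 10^12)) = 2π × 5.78129 × 10^7 s
T = 3.63249 × 10^8 s ≈ 11.51 years

Final answer: 11.51 years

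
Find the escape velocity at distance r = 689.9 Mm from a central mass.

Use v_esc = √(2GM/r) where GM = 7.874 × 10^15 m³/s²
r = 689.9 Mm = 6.899 × 10^8 m
GM = 7.874 × 10^15 m³/s²
2GM/r = 2 × (7.874 × 10^15) / (6.899 × 10^8) = 2.28265 × 10^7 m²/s²
v_esc = √(2GM/r) = 4777.71 m/s ≈ 4.778 km/s

Final answer: 4.778 km/s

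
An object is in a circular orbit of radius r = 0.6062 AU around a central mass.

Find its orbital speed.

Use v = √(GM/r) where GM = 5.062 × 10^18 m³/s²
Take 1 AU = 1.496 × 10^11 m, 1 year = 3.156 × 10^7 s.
r = 0.6062 AU = 9.06875 × 10^10 m
GM = 5.062 × 10^18 m³/s²
GM/r = (5.062 × 10^18) / (9.06875 × 10^10) = 5.5818 × 10^7 m²/s²
v = √(GM/r) = 7471.15 m/s ≈ 1.576 AU/year

Final answer: 1.576 AU/year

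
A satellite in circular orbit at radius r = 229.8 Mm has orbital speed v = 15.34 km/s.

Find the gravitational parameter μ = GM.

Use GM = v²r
r = 229.8 Mm = 2.298 × 10^8 m
v = 15.34 km/s = 15340 m/s
v² = 2.35316 × 10^8 m²/s²
GM = v²r = 2.35316 × 10^8 × 2.298 × 10^8 = 5.40755 × 10^16 m³/s²
GM ≈ 5.408 × 10^16 m³/s²

Final answer: GM = 5.408 × 10^16 m³/s²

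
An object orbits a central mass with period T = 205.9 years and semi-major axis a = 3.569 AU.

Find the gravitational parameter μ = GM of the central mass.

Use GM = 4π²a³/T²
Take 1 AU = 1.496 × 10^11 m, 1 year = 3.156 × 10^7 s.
T = 205.9 years = 6.4982 × 10^9 s
a = 3.569 AU = 5.33922 × 10^11 m
a³ = 1.52207 × 10^35 m³
T² = 4.22267 × 10^19 s²
GM = 4π² × (1.52207 × 10^35) / (4.22267 × 10^19) = 1.42301 × 10^17 m³/s²
GM ≈ 1.423 × 10^17 m³/s²

Final answer: GM = 1.423 × 10^17 m³/s²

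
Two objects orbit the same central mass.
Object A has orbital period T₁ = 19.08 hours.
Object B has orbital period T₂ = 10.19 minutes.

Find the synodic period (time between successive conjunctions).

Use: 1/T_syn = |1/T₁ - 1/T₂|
T₁ = 19.08 hours = 68688 s
T₂ = 10.19 minutes = 611.4 s
1/T₁ = 1.45586 × 10^-5 s⁻¹
1/T₂ = 0.00163559 s⁻¹
|1/T₁ − 1/T₂| = 0.00162103 s⁻¹
T_syn = 1 / |1/T₁ − 1/T₂| = 616.891 s ≈ 10.28 minutes

Final answer: T_syn = 10.28 minutes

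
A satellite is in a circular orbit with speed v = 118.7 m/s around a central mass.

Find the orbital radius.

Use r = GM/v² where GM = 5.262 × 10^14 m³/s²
v = 118.7 m/s
GM = 5.262 × 10^14 m³/s²
v² = 14089.7 m²/s²
r = GM/v² = (5.262 × 10^14) / 14089.7 = 3.73465 × 10^10 m ≈ 37.35 Gm

Final answer: 37.35 Gm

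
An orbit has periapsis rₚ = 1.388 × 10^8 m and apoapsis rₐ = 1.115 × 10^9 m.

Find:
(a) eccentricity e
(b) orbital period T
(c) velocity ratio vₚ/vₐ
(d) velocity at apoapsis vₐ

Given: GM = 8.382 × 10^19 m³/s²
rₚ = 1.388 × 10^8 m
rₐ = 1.115 × 10^9 m
GM = 8.382 × 10^19 m³/s²
a = (rₚ + rₐ)/2 = 6.269 × 10^8 m
e = (rₐ − rₚ)/(rₐ + rₚ) = (9.762 × 10^8) / (1.2538 × 10^9) = 0.778593
(a) e = 0.778593 ≈ 0.7786
(b) a³ = 2.46374 × 10^26 m³;  T = 2π √(a³/GM) = 2π × 1714.45 s = 10772.2 s ≈ 2.992 hours
(c) vₚ/vₐ = rₐ/rₚ (angular momentum) = (1.115 × 10^9) / (1.388 × 10^8) = 8.03314 ≈ 8.033
(d) vₐ² = GM (2/rₐ − 1/a) = 8.382 × 10^19 × (1.79372 × 10^-9 − 1.59515 × 10^-9) = 1.66442 × 10^10 m²/s²;  vₐ = 129013 m/s ≈ 129 km/s

Final answer:
(a) eccentricity e = 0.7786
(b) orbital period T = 2.992 hours
(c) velocity ratio vₚ/vₐ = 8.033
(d) velocity at apoapsis vₐ = 129 km/s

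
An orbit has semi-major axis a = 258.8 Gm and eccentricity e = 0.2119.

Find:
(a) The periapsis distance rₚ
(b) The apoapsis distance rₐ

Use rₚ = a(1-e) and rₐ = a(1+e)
a = 258.8 Gm = 2.588 × 10^11 m
e = 0.2119:  1 − e = 0.7881,  1 + e = 1.2119
(a) rₚ = a(1 − e) = 2.588 × 10^11 m × 0.7881 = 2.0396 × 10^11 m ≈ 204 Gm
(b) rₐ = a(1 + e) = 2.588 × 10^11 m × 1.2119 = 3.1364 × 10^11 m ≈ 313.6 Gm

Final answer:
(a) rₚ = 204 Gm
(b) rₐ = 313.6 Gm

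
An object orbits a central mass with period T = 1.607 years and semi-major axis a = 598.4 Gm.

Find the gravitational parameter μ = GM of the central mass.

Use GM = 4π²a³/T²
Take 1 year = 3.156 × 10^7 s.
T = 1.607 years = 5.07169 × 10^7 s
a = 598.4 Gm = 5.984 × 10^11 m
a³ = 2.14277 × 10^35 m³
T² = 2.57221 × 10^15 s²
GM = 4π² × (2.14277 × 10^35) / (2.57221 × 10^15) = 3.28873 × 10^21 m³/s²
GM ≈ 3.289 × 10^21 m³/s²

Final answer: GM = 3.289 × 10^21 m³/s²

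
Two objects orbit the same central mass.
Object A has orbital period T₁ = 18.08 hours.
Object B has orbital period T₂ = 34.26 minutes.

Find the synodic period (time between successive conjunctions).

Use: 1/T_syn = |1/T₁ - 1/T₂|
T₁ = 18.08 hours = 65088 s
T₂ = 34.26 minutes = 2055.6 s
1/T₁ = 1.53638 × 10^-5 s⁻¹
1/T₂ = 0.000486476 s⁻¹
|1/T₁ − 1/T₂| = 0.000471112 s⁻¹
T_syn = 1 / |1/T₁ − 1/T₂| = 2122.64 s ≈ 35.38 minutes

Final answer: T_syn = 35.38 minutes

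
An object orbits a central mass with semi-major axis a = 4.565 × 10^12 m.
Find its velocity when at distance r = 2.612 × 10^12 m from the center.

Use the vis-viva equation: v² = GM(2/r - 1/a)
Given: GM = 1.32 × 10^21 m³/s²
a = 4.565 × 10^12 m
r = 2.612 × 10^12 m
GM = 1.32 × 10^21 m³/s²
2/r − 1/a = 7.65697 × 10^-13 − 2.19058 × 10^-13 = 5.46639 × 10^-13 m⁻¹
v² = GM (2/r − 1/a) = 7.21563 × 10^8 m²/s²
v = 26861.9 m/s ≈ 26.86 km/s

Final answer: 26.86 km/s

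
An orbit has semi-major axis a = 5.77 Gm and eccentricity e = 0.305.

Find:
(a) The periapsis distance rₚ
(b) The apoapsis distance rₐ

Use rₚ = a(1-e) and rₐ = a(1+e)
a = 5.77 Gm = 5.77 × 10^9 m
e = 0.305:  1 − e = 0.695,  1 + e = 1.305
(a) rₚ = a(1 − e) = 5.77 × 10^9 m × 0.695 = 4.01015 × 10^9 m ≈ 4.01 Gm
(b) rₐ = a(1 + e) = 5.77 × 10^9 m × 1.305 = 7.52985 × 10^9 m ≈ 7.53 Gm

Final answer:
(a) rₚ = 4.01 Gm
(b) rₐ = 7.53 Gm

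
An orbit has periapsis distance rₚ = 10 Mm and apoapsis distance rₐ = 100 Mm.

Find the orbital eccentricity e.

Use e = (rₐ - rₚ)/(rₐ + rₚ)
rₚ = 10 Mm = 1 × 10^7 m
rₐ = 100 Mm = 1 × 10^8 m
rₐ − rₚ = 9 × 10^7 m
rₐ + rₚ = 1.1 × 10^8 m
e = (rₐ − rₚ)/(rₐ + rₚ) = 0.818182

Final answer: e = 0.8182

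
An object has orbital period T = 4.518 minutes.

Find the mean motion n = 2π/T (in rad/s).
T = 4.518 minutes = 271.08 s
n = 2π / 271.08 s = 0.0231783 rad/s ≈ 0.02318 rad/s

Final answer: n = 0.02318 rad/s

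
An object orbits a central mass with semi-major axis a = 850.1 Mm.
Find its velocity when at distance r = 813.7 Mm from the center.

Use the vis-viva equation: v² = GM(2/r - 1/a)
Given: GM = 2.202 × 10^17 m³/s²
a = 850.1 Mm = 8.501 × 10^8 m
r = 813.7 Mm = 8.137 × 10^8 m
GM = 2.202 × 10^17 m³/s²
2/r − 1/a = 2.45791 × 10^-9 − 1.17633 × 10^-9 = 1.28158 × 10^-9 m⁻¹
v² = GM (2/r − 1/a) = 2.82203 × 10^8 m²/s²
v = 16798.9 m/s ≈ 16.8 km/s

Final answer: 16.8 km/s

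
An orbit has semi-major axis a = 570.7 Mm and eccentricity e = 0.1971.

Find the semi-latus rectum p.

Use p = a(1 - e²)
a = 570.7 Mm = 5.707 × 10^8 m
e = 0.1971,  e² = 0.0388484,  1 − e² = 0.961152
p = a(1 − e²) = 5.707 × 10^8 m × 0.961152 = 5.48529 × 10^8 m ≈ 548.5 Mm

Final answer: p = 548.5 Mm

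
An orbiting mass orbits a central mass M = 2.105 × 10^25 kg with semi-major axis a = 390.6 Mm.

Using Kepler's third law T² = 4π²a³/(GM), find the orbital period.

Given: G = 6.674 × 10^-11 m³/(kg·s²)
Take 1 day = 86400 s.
M = 2.105 × 10^25 kg
GM = G × M = 6.674 × 10^-11 × 2.105 × 10^25 = 1.40488 × 10^15 m³/s²
a = 390.6 Mm = 3.906 × 10^8 m
a³ = 5.95932 × 10^25 m³
T = 2π √(a³/GM) = 2π √((5.95932 × 10^25) / (1.40488 × 10^15)) = 2π × 205958 s
T = 1.29407 × 10^6 s ≈ 14.98 days

Final answer: 14.98 days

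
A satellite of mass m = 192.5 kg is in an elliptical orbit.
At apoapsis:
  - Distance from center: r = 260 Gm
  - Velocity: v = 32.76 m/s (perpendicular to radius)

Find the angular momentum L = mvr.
r = 260 Gm = 2.6 × 10^11 m
v = 32.76 m/s
vr = 32.76 × 2.6 × 10^11 = 8.5176 × 10^12 m²/s
L = m × vr = 192.5 × 8.5176 × 10^12 = 1.63964 × 10^15 kg·m²/s ≈ 1.64 × 10^15 kg·m²/s

Final answer: L = 1.64 × 10^15 kg·m²/s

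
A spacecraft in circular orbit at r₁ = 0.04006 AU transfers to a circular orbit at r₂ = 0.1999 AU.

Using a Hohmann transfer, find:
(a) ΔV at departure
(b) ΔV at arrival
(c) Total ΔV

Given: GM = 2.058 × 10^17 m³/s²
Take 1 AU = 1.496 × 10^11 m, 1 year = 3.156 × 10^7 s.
r₁ = 0.04006 AU = 5.99298 × 10^9 m
r₂ = 0.1999 AU = 2.9905 × 10^10 m
GM = 2.058 × 10^17 m³/s²
Transfer ellipse: a_t = (r₁ + r₂)/2 = 1.7949 × 10^10 m
Circular speed at r₁: v₁ = √(GM/r₁) = 5860.05 m/s
Transfer speed at r₁ (periapsis): v₁ₜ = √(GM(2/r₁ − 1/a_t)) = 7564.03 m/s
(a) ΔV₁ = v₁ₜ − v₁ = 1703.98 m/s ≈ 0.3595 AU/year
Circular speed at r₂: v₂ = √(GM/r₂) = 2623.32 m/s
Transfer speed at r₂ (apoapsis): v₂ₜ = √(GM(2/r₂ − 1/a_t)) = 1515.83 m/s
(b) ΔV₂ = v₂ − v₂ₜ = 1107.48 m/s ≈ 0.2336 AU/year
(c) ΔV_total = ΔV₁ + ΔV₂ = 2811.46 m/s ≈ 0.5931 AU/year

Final answer:
(a) ΔV₁ = 0.3595 AU/year
(b) ΔV₂ = 0.2336 AU/year
(c) ΔV_total = 0.5931 AU/year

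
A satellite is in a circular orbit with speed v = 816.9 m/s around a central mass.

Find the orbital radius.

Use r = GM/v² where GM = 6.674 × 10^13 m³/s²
v = 816.9 m/s
GM = 6.674 × 10^13 m³/s²
v² = 667326 m²/s²
r = GM/v² = (6.674 × 10^13) / 667326 = 1.00011 × 10^8 m ≈ 100 Mm

Final answer: 100 Mm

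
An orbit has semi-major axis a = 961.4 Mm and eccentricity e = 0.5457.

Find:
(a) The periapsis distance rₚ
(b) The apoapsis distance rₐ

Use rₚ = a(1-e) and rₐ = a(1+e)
a = 961.4 Mm = 9.614 × 10^8 m
e = 0.5457:  1 − e = 0.4543,  1 + e = 1.5457
(a) rₚ = a(1 − e) = 9.614 × 10^8 m × 0.4543 = 4.36764 × 10^8 m ≈ 436.8 Mm
(b) rₐ = a(1 + e) = 9.614 × 10^8 m × 1.5457 = 1.48604 × 10^9 m ≈ 1.486 Gm

Final answer:
(a) rₚ = 436.8 Mm
(b) rₐ = 1.486 Gm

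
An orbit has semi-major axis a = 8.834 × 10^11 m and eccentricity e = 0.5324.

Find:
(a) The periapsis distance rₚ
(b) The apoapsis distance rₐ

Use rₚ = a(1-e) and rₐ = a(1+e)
a = 8.834 × 10^11 m
e = 0.5324:  1 − e = 0.4676,  1 + e = 1.5324
(a) rₚ = a(1 − e) = 8.834 × 10^11 m × 0.4676 = 4.13078 × 10^11 m ≈ 4.131 × 10^11 m
(b) rₐ = a(1 + e) = 8.834 × 10^11 m × 1.5324 = 1.35372 × 10^12 m ≈ 1.354 × 10^12 m

Final answer:
(a) rₚ = 4.131 × 10^11 m
(b) rₐ = 1.354 × 10^12 m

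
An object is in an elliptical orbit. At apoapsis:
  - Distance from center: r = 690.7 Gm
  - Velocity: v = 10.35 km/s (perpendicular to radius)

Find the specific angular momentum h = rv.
r = 690.7 Gm = 6.907 × 10^11 m
v = 10.35 km/s = 10350 m/s
h = rv = 6.907 × 10^11 × 10350 = 7.14874 × 10^15 m²/s ≈ 7.149 × 10^15 m²/s

Final answer: h = 7.149 × 10^15 m²/s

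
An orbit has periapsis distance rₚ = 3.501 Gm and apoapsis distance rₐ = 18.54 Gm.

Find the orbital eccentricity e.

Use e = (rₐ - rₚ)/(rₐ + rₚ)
rₚ = 3.501 Gm = 3.501 × 10^9 m
rₐ = 18.54 Gm = 1.854 × 10^10 m
rₐ − rₚ = 1.5039 × 10^10 m
rₐ + rₚ = 2.2041 × 10^10 m
e = (rₐ − rₚ)/(rₐ + rₚ) = 0.682319

Final answer: e = 0.6823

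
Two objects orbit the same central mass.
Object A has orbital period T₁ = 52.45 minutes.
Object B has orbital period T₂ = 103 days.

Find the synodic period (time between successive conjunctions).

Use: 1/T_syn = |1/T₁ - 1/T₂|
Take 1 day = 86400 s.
T₁ = 52.45 minutes = 3147 s
T₂ = 103 days = 8.8992 × 10^6 s
1/T₁ = 0.000317763 s⁻¹
1/T₂ = 1.1237 × 10^-7 s⁻¹
|1/T₁ − 1/T₂| = 0.000317651 s⁻¹
T_syn = 1 / |1/T₁ − 1/T₂| = 3148.11 s ≈ 52.47 minutes

Final answer: T_syn = 52.47 minutes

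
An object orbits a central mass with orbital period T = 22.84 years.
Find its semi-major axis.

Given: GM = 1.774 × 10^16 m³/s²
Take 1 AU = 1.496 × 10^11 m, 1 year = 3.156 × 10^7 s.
T = 22.84 years = 7.2083 × 10^8 s
GM = 1.774 × 10^16 m³/s²
Kepler's third law: a³ = GM T² / (4π²)
T² = 5.19596 × 10^17 s²
a³ = (1.774 × 10^16) × (5.19596 × 10^17) / (4π²) = 2.33486 × 10^32 m³
a = (a³)^(1/3) = 6.15772 × 10^10 m ≈ 0.4116 AU

Final answer: 0.4116 AU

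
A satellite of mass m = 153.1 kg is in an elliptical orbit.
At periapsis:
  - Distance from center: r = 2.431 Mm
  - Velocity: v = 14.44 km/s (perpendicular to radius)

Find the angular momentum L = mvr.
r = 2.431 Mm = 2.431 × 10^6 m
v = 14.44 km/s = 14440 m/s
vr = 14440 × 2.431 × 10^6 = 3.51036 × 10^10 m²/s
L = m × vr = 153.1 × 3.51036 × 10^10 = 5.37437 × 10^12 kg·m²/s ≈ 5.374 × 10^12 kg·m²/s

Final answer: L = 5.374 × 10^12 kg·m²/s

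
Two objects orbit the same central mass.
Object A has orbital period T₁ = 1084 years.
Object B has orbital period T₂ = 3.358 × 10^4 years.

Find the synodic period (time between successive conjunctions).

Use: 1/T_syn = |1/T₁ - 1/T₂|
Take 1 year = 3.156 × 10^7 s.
T₁ = 1084 years = 3.4211 × 10^10 s
T₂ = 3.358 × 10^4 years = 1.05978 × 10^12 s
1/T₁ = 2.92303 × 10^-11 s⁻¹
1/T₂ = 9.43588 × 10^-13 s⁻¹
|1/T₁ − 1/T₂| = 2.82867 × 10^-11 s⁻¹
T_syn = 1 / |1/T₁ − 1/T₂| = 3.53523 × 10^10 s ≈ 1120 years

Final answer: T_syn = 1120 years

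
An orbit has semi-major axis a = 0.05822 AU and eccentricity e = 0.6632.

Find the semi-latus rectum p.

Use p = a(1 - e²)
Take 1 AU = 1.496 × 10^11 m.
a = 0.05822 AU = 8.70971 × 10^9 m
e = 0.6632,  e² = 0.439834,  1 − e² = 0.560166
p = a(1 − e²) = 8.70971 × 10^9 m × 0.560166 = 4.87888 × 10^9 m ≈ 0.03261 AU

Final answer: p = 0.03261 AU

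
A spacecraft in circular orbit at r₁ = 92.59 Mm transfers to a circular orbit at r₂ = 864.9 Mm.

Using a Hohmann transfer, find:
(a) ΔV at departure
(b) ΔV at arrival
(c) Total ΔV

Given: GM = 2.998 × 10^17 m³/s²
r₁ = 92.59 Mm = 9.259 × 10^7 m
r₂ = 864.9 Mm = 8.649 × 10^8 m
GM = 2.998 × 10^17 m³/s²
Transfer ellipse: a_t = (r₁ + r₂)/2 = 4.78745 × 10^8 m
Circular speed at r₁: v₁ = √(GM/r₁) = 56902.8 m/s
Transfer speed at r₁ (periapsis): v₁ₜ = √(GM(2/r₁ − 1/a_t)) = 76482.9 m/s
(a) ΔV₁ = v₁ₜ − v₁ = 19580.1 m/s ≈ 19.58 km/s
Circular speed at r₂: v₂ = √(GM/r₂) = 18618 m/s
Transfer speed at r₂ (apoapsis): v₂ₜ = √(GM(2/r₂ − 1/a_t)) = 8187.72 m/s
(b) ΔV₂ = v₂ − v₂ₜ = 10430.3 m/s ≈ 10.43 km/s
(c) ΔV_total = ΔV₁ + ΔV₂ = 30010.4 m/s ≈ 30.01 km/s

Final answer:
(a) ΔV₁ = 19.58 km/s
(b) ΔV₂ = 10.43 km/s
(c) ΔV_total = 30.01 km/s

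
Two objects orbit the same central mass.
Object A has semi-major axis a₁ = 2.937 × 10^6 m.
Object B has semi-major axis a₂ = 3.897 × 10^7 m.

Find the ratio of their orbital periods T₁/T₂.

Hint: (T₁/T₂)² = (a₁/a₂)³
a₁ = 2.937 × 10^6 m
a₂ = 3.897 × 10^7 m
a₁/a₂ = 0.0753657
T₁/T₂ = (a₁/a₂)^(3/2) = (0.0753657)^1.5 = 0.02069

Final answer: T₁/T₂ = 0.02069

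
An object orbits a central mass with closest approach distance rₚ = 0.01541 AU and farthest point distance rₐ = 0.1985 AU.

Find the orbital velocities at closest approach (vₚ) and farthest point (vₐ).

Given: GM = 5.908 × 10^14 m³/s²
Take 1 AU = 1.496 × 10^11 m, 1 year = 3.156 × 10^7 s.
rₚ = 0.01541 AU = 2.30534 × 10^9 m
rₐ = 0.1985 AU = 2.96956 × 10^10 m
GM = 5.908 × 10^14 m³/s²
a = (rₚ + rₐ)/2 = 1.60005 × 10^10 m
Vis-viva: v² = GM (2/r − 1/a)
vₚ² = 5.908 × 10^14 × (8.67552 × 10^-10 − 6.24982 × 10^-11) = 475626 m²/s²
vₚ = 689.657 m/s ≈ 0.1455 AU/year
vₐ² = 5.908 × 10^14 × (6.735 × 10^-11 − 6.24982 × 10^-11) = 2866.49 m²/s²
vₐ = 53.5396 m/s ≈ 53.54 m/s

Final answer: vₚ = 0.1455 AU/year, vₐ = 53.54 m/s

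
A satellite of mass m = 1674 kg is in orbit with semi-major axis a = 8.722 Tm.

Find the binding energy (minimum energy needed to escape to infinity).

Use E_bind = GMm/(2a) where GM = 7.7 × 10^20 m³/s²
a = 8.722 Tm = 8.722 × 10^12 m
GM = 7.7 × 10^20 m³/s²
m = 1674 kg
GMm = 7.7 × 10^20 × 1674 = 1.28898 × 10^24 m³·kg/s²
2a = 1.7444 × 10^13 m
E_bind = GMm/(2a) = 7.38925 × 10^10 J ≈ 73.89 GJ

Final answer: 73.89 GJ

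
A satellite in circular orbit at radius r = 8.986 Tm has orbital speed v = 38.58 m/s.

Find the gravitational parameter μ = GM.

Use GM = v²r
r = 8.986 Tm = 8.986 × 10^12 m
v = 38.58 m/s
v² = 1488.42 m²/s²
GM = v²r = 1488.42 × 8.986 × 10^12 = 1.33749 × 10^16 m³/s²
GM ≈ 1.337 × 10^16 m³/s²

Final answer: GM = 1.337 × 10^16 m³/s²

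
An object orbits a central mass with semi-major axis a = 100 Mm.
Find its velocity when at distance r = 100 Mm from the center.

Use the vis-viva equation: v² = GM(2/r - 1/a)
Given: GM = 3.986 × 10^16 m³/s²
a = 100 Mm = 1 × 10^8 m
r = 100 Mm = 1 × 10^8 m
GM = 3.986 × 10^16 m³/s²
2/r − 1/a = 2 × 10^-8 − 1 × 10^-8 = 1 × 10^-8 m⁻¹
v² = GM (2/r − 1/a) = 3.986 × 10^8 m²/s²
v = 19965 m/s ≈ 19.96 km/s

Final answer: 19.96 km/s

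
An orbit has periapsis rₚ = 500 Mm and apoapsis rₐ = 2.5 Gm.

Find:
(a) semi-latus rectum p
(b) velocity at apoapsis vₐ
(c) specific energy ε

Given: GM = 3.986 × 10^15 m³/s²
rₚ = 500 Mm = 5 × 10^8 m
rₐ = 2.5 Gm = 2.5 × 10^9 m
GM = 3.986 × 10^15 m³/s²
a = (rₚ + rₐ)/2 = 1.5 × 10^9 m
e = (rₐ − rₚ)/(rₐ + rₚ) = (2 × 10^9) / (3 × 10^9) = 0.666667
(a) 1 − e² = 0.555556;  p = a(1 − e²) = 1.5 × 10^9 × 0.555556 = 8.33333 × 10^8 m ≈ 833.3 Mm
(b) vₐ² = GM (2/rₐ − 1/a) = 3.986 × 10^15 × (8 × 10^-10 − 6.66667 × 10^-10) = 531467 m²/s²;  vₐ = 729.018 m/s ≈ 729 m/s
(c) 2a = 3 × 10^9 m;  ε = −GM/(2a) = -1.32867 × 10^6 J/kg ≈ -1.329 MJ/kg

Final answer:
(a) semi-latus rectum p = 833.3 Mm
(b) velocity at apoapsis vₐ = 729 m/s
(c) specific energy ε = -1.329 MJ/kg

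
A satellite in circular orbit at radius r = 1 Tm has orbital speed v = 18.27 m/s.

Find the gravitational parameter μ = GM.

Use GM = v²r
r = 1 Tm = 1 × 10^12 m
v = 18.27 m/s
v² = 333.793 m²/s²
GM = v²r = 333.793 × 1 × 10^12 = 3.33793 × 10^14 m³/s²
GM ≈ 3.338 × 10^14 m³/s²

Final answer: GM = 3.338 × 10^14 m³/s²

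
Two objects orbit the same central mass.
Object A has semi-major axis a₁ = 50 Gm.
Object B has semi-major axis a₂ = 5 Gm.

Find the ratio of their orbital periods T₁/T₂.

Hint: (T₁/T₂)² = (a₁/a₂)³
a₁ = 50 Gm = 5 × 10^10 m
a₂ = 5 Gm = 5 × 10^9 m
a₁/a₂ = 10
T₁/T₂ = (a₁/a₂)^(3/2) = (10)^1.5 = 31.6228

Final answer: T₁/T₂ = 31.62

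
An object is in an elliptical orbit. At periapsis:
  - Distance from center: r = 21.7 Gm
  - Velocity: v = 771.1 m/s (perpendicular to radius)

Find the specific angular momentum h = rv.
r = 21.7 Gm = 2.17 × 10^10 m
v = 771.1 m/s
h = rv = 2.17 × 10^10 × 771.1 = 1.67329 × 10^13 m²/s ≈ 1.673 × 10^13 m²/s

Final answer: h = 1.673 × 10^13 m²/s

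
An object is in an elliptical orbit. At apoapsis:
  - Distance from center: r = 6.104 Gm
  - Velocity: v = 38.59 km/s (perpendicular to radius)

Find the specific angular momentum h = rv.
r = 6.104 Gm = 6.104 × 10^9 m
v = 38.59 km/s = 38590 m/s
h = rv = 6.104 × 10^9 × 38590 = 2.35553 × 10^14 m²/s ≈ 2.356 × 10^14 m²/s

Final answer: h = 2.356 × 10^14 m²/s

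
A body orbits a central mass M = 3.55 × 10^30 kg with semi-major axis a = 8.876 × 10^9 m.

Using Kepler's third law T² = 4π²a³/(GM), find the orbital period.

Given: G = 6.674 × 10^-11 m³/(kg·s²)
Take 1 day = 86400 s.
M = 3.55 × 10^30 kg
GM = G × M = 6.674 × 10^-11 × 3.55 × 10^30 = 2.36927 × 10^20 m³/s²
a = 8.876 × 10^9 m
a³ = 6.99281 × 10^29 m³
T = 2π √(a³/GM) = 2π √((6.99281 × 10^29) / (2.36927 × 10^20)) = 2π × 54327.4 s
T = 341349 s ≈ 3.951 days

Final answer: 3.951 days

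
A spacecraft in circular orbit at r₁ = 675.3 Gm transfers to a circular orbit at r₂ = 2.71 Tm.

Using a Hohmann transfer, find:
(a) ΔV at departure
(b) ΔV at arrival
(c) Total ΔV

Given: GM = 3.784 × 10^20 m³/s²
r₁ = 675.3 Gm = 6.753 × 10^11 m
r₂ = 2.71 Tm = 2.71 × 10^12 m
GM = 3.784 × 10^20 m³/s²
Transfer ellipse: a_t = (r₁ + r₂)/2 = 1.69265 × 10^12 m
Circular speed at r₁: v₁ = √(GM/r₁) = 23671.6 m/s
Transfer speed at r₁ (periapsis): v₁ₜ = √(GM(2/r₁ − 1/a_t)) = 29952.2 m/s
(a) ΔV₁ = v₁ₜ − v₁ = 6280.59 m/s ≈ 6.281 km/s
Circular speed at r₂: v₂ = √(GM/r₂) = 11816.6 m/s
Transfer speed at r₂ (apoapsis): v₂ₜ = √(GM(2/r₂ − 1/a_t)) = 7463.73 m/s
(b) ΔV₂ = v₂ − v₂ₜ = 4352.83 m/s ≈ 4.353 km/s
(c) ΔV_total = ΔV₁ + ΔV₂ = 10633.4 m/s ≈ 10.63 km/s

Final answer:
(a) ΔV₁ = 6.281 km/s
(b) ΔV₂ = 4.353 km/s
(c) ΔV_total = 10.63 km/s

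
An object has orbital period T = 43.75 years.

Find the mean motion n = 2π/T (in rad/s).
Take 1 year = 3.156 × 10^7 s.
T = 43.75 years = 1.38075 × 10^9 s
n = 2π / (1.38075 × 10^9 s) = 4.55056 × 10^-9 rad/s ≈ 4.551 × 10^-9 rad/s

Final answer: n = 4.551 × 10^-9 rad/s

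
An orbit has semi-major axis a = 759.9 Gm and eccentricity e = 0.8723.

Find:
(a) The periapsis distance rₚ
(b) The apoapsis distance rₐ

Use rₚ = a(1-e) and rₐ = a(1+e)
a = 759.9 Gm = 7.599 × 10^11 m
e = 0.8723:  1 − e = 0.1277,  1 + e = 1.8723
(a) rₚ = a(1 − e) = 7.599 × 10^11 m × 0.1277 = 9.70392 × 10^10 m ≈ 97.04 Gm
(b) rₐ = a(1 + e) = 7.599 × 10^11 m × 1.8723 = 1.42276 × 10^12 m ≈ 1.423 Tm

Final answer:
(a) rₚ = 97.04 Gm
(b) rₐ = 1.423 Tm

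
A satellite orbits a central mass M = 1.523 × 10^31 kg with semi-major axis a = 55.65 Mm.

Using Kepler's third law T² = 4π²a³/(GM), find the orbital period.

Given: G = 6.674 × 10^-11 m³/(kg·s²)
M = 1.523 × 10^31 kg
GM = G × M = 6.674 × 10^-11 × 1.523 × 10^31 = 1.01645 × 10^21 m³/s²
a = 55.65 Mm = 5.565 × 10^7 m
a³ = 1.72344 × 10^23 m³
T = 2π √(a³/GM) = 2π √((1.72344 × 10^23) / (1.01645 × 10^21)) = 2π × 13.0213 s
T = 81.8153 s ≈ 1.364 minutes

Final answer: 1.364 minutes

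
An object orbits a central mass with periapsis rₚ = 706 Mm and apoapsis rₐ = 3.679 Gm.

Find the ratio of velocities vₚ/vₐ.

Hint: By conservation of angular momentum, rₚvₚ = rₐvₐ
rₚ = 706 Mm = 7.06 × 10^8 m
rₐ = 3.679 Gm = 3.679 × 10^9 m
rₚvₚ = rₐvₐ  ⇒  vₚ/vₐ = rₐ/rₚ
vₚ/vₐ = (3.679 × 10^9) / (7.06 × 10^8) = 5.21105

Final answer: vₚ/vₐ = 5.211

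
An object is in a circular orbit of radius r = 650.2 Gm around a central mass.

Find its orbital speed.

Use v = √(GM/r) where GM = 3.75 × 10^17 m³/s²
r = 650.2 Gm = 6.502 × 10^11 m
GM = 3.75 × 10^17 m³/s²
GM/r = (3.75 × 10^17) / (6.502 × 10^11) = 576746 m²/s²
v = √(GM/r) = 759.438 m/s ≈ 759.4 m/s

Final answer: 759.4 m/s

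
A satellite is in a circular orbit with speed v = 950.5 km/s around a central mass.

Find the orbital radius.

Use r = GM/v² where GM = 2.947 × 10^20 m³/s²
v = 950.5 km/s = 950500 m/s
GM = 2.947 × 10^20 m³/s²
v² = 9.0345 × 10^11 m²/s²
r = GM/v² = (2.947 × 10^20) / (9.0345 × 10^11) = 3.26194 × 10^8 m ≈ 326.2 Mm

Final answer: 326.2 Mm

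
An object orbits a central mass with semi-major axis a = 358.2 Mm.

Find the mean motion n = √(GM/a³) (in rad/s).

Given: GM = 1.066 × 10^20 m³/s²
a = 358.2 Mm = 3.582 × 10^8 m
GM = 1.066 × 10^20 m³/s²
a³ = 4.59597 × 10^25 m³
GM/a³ = (1.066 × 10^20) / (4.59597 × 10^25) = 2.31943 × 10^-6 s⁻²
n = √(GM/a³) = 0.00152297 rad/s ≈ 0.001523 rad/s

Final answer: n = 0.001523 rad/s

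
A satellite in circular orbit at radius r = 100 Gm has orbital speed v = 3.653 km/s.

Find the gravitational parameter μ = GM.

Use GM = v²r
r = 100 Gm = 1 × 10^11 m
v = 3.653 km/s = 3653 m/s
v² = 1.33444 × 10^7 m²/s²
GM = v²r = 1.33444 × 10^7 × 1 × 10^11 = 1.33444 × 10^18 m³/s²
GM ≈ 1.334 × 10^18 m³/s²

Final answer: GM = 1.334 × 10^18 m³/s²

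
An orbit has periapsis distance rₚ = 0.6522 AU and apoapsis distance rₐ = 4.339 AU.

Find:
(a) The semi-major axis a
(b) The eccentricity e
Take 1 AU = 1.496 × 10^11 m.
rₚ = 0.6522 AU = 9.75691 × 10^10 m
rₐ = 4.339 AU = 6.49114 × 10^11 m
(a) a = (rₚ + rₐ)/2 = 3.73342 × 10^11 m ≈ 2.496 AU
(b) e = (rₐ − rₚ)/(rₐ + rₚ) = (5.51545 × 10^11) / (7.46684 × 10^11) = 0.73866

Final answer:
(a) a = 2.496 AU
(b) e = 0.7387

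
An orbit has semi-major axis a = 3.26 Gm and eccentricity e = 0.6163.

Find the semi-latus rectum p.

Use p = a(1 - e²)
a = 3.26 Gm = 3.26 × 10^9 m
e = 0.6163,  e² = 0.379826,  1 − e² = 0.620174
p = a(1 − e²) = 3.26 × 10^9 m × 0.620174 = 2.02177 × 10^9 m ≈ 2.022 Gm

Final answer: p = 2.022 Gm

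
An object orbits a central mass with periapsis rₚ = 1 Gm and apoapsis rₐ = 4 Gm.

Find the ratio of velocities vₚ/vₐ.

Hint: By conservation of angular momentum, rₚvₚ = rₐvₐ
rₚ = 1 Gm = 1 × 10^9 m
rₐ = 4 Gm = 4 × 10^9 m
rₚvₚ = rₐvₐ  ⇒  vₚ/vₐ = rₐ/rₚ
vₚ/vₐ = (4 × 10^9) / (1 × 10^9) = 4

Final answer: vₚ/vₐ = 4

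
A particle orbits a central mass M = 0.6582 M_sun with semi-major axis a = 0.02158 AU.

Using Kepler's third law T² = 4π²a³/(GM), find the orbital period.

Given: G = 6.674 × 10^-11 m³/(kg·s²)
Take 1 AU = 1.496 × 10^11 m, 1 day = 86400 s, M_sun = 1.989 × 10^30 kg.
M = 0.6582 M_sun = 1.30916 × 10^30 kg
GM = G × M = 6.674 × 10^-11 × 1.30916 × 10^30 = 8.73733 × 10^19 m³/s²
a = 0.02158 AU = 3.22837 × 10^9 m
a³ = 3.36472 × 10^28 m³
T = 2π √(a³/GM) = 2π √((3.36472 × 10^28) / (8.73733 × 10^19)) = 2π × 19623.9 s
T = 123301 s ≈ 1.427 days

Final answer: 1.427 days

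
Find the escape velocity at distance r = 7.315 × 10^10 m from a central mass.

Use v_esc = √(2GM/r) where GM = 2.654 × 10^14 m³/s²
r = 7.315 × 10^10 m
GM = 2.654 × 10^14 m³/s²
2GM/r = 2 × (2.654 × 10^14) / (7.315 × 10^10) = 7256.32 m²/s²
v_esc = √(2GM/r) = 85.1841 m/s ≈ 85.18 m/s

Final answer: 85.18 m/s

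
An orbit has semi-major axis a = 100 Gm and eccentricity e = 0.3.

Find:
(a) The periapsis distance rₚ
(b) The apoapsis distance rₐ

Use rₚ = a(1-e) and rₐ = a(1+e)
a = 100 Gm = 1 × 10^11 m
e = 0.3:  1 − e = 0.7,  1 + e = 1.3
(a) rₚ = a(1 − e) = 1 × 10^11 m × 0.7 = 7 × 10^10 m ≈ 70 Gm
(b) rₐ = a(1 + e) = 1 × 10^11 m × 1.3 = 1.3 × 10^11 m ≈ 130 Gm

Final answer:
(a) rₚ = 70 Gm
(b) rₐ = 130 Gm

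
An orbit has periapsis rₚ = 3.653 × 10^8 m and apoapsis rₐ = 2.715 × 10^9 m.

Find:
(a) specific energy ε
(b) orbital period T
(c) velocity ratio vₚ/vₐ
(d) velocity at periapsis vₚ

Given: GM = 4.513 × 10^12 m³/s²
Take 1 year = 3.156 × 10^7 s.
rₚ = 3.653 × 10^8 m
rₐ = 2.715 × 10^9 m
GM = 4.513 × 10^12 m³/s²
a = (rₚ + rₐ)/2 = 1.54015 × 10^9 m
e = (rₐ − rₚ)/(rₐ + rₚ) = (2.3497 × 10^9) / (3.0803 × 10^9) = 0.762815
(a) 2a = 3.0803 × 10^9 m;  ε = −GM/(2a) = -1465.12 J/kg ≈ -1.465 kJ/kg
(b) a³ = 3.65333 × 10^27 m³;  T = 2π √(a³/GM) = 2π × 2.84519 × 10^7 s = 1.78769 × 10^8 s ≈ 5.664 years
(c) vₚ/vₐ = rₐ/rₚ (angular momentum) = (2.715 × 10^9) / (3.653 × 10^8) = 7.43225 ≈ 7.432
(d) vₚ² = GM (2/rₚ − 1/a) = 4.513 × 10^12 × (5.47495 × 10^-9 − 6.49287 × 10^-10) = 21778.2 m²/s²;  vₚ = 147.574 m/s ≈ 147.6 m/s

Final answer:
(a) specific energy ε = -1.465 kJ/kg
(b) orbital period T = 5.664 years
(c) velocity ratio vₚ/vₐ = 7.432
(d) velocity at periapsis vₚ = 147.6 m/s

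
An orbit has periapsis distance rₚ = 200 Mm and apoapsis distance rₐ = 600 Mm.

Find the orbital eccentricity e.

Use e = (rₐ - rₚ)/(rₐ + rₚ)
rₚ = 200 Mm = 2 × 10^8 m
rₐ = 600 Mm = 6 × 10^8 m
rₐ − rₚ = 4 × 10^8 m
rₐ + rₚ = 8 × 10^8 m
e = (rₐ − rₚ)/(rₐ + rₚ) = 0.5

Final answer: e = 0.5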